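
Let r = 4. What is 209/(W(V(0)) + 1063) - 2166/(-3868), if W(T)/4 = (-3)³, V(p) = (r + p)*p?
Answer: 1438471/1846970 ≈ 0.77883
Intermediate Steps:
V(p) = p*(4 + p) (V(p) = (4 + p)*p = p*(4 + p))
W(T) = -108 (W(T) = 4*(-3)³ = 4*(-27) = -108)
209/(W(V(0)) + 1063) - 2166/(-3868) = 209/(-108 + 1063) - 2166/(-3868) = 209/955 - 2166*(-1/3868) = 209*(1/955) + 1083/1934 = 209/955 + 1083/1934 = 1438471/1846970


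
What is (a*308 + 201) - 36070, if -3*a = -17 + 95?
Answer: -43877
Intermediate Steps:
a = -26 (a = -(-17 + 95)/3 = -1/3*78 = -26)
(a*308 + 201) - 36070 = (-26*308 + 201) - 36070 = (-8008 + 201) - 36070 = -7807 - 36070 = -43877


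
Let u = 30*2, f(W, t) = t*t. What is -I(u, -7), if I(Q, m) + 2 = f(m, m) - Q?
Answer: 13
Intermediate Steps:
f(W, t) = t²
u = 60
I(Q, m) = -2 + m² - Q (I(Q, m) = -2 + (m² - Q) = -2 + m² - Q)
-I(u, -7) = -(-2 + (-7)² - 1*60) = -(-2 + 49 - 60) = -1*(-13) = 13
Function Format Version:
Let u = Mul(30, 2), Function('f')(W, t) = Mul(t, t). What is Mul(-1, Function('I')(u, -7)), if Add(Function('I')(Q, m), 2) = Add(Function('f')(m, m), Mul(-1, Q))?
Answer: 13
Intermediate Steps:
Function('f')(W, t) = Pow(t, 2)
u = 60
Function('I')(Q, m) = Add(-2, Pow(m, 2), Mul(-1, Q)) (Function('I')(Q, m) = Add(-2, Add(Pow(m, 2), Mul(-1, Q))) = Add(-2, Pow(m, 2), Mul(-1, Q)))
Mul(-1, Function('I')(u, -7)) = Mul(-1, Add(-2, Pow(-7, 2), Mul(-1, 60))) = Mul(-1, Add(-2, 49, -60)) = Mul(-1, -13) = 13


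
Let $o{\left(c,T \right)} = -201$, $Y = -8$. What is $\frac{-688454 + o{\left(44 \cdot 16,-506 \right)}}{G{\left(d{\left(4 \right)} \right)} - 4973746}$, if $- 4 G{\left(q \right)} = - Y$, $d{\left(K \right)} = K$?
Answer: $\frac{688655}{4973748} \approx 0.13846$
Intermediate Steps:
$G{\left(q \right)} = -2$ ($G{\left(q \right)} = - \frac{\left(-1\right) \left(-8\right)}{4} = \left(- \frac{1}{4}\right) 8 = -2$)
$\frac{-688454 + o{\left(44 \cdot 16,-506 \right)}}{G{\left(d{\left(4 \right)} \right)} - 4973746} = \frac{-688454 - 201}{-2 - 4973746} = - \frac{688655}{-4973748} = \left(-688655\right) \left(- \frac{1}{4973748}\right) = \frac{688655}{4973748}$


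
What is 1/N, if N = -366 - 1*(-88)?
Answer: -1/278 ≈ -0.0035971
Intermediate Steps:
N = -278 (N = -366 + 88 = -278)
1/N = 1/(-278) = -1/278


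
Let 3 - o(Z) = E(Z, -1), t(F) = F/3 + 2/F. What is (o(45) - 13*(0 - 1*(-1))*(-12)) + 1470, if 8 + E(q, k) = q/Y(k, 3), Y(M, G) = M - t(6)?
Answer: 3301/2 ≈ 1650.5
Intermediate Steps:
t(F) = 2/F + F/3 (t(F) = F*(⅓) + 2/F = F/3 + 2/F = 2/F + F/3)
Y(M, G) = -7/3 + M (Y(M, G) = M - (2/6 + (⅓)*6) = M - (2*(⅙) + 2) = M - (⅓ + 2) = M - 1*7/3 = M - 7/3 = -7/3 + M)
E(q, k) = -8 + q/(-7/3 + k)
o(Z) = 11 + 3*Z/10 (o(Z) = 3 - (-8 + Z/(-7/3 - 1)) = 3 - (-8 + Z/(-10/3)) = 3 - (-8 + Z*(-3/10)) = 3 - (-8 - 3*Z/10) = 3 + (8 + 3*Z/10) = 11 + 3*Z/10)
(o(45) - 13*(0 - 1*(-1))*(-12)) + 1470 = ((11 + (3/10)*45) - 13*(0 - 1*(-1))*(-12)) + 1470 = ((11 + 27/2) - 13*(0 + 1)*(-12)) + 1470 = (49/2 - 13*1*(-12)) + 1470 = (49/2 - 13*(-12)) + 1470 = (49/2 + 156) + 1470 = 361/2 + 1470 = 3301/2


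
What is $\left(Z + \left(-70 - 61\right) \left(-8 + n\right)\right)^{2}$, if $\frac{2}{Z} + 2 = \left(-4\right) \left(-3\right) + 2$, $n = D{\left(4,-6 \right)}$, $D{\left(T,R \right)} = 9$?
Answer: $\frac{616225}{36} \approx 17117.0$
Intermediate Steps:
$n = 9$
$Z = \frac{1}{6}$ ($Z = \frac{2}{-2 + \left(\left(-4\right) \left(-3\right) + 2\right)} = \frac{2}{-2 + \left(12 + 2\right)} = \frac{2}{-2 + 14} = \frac{2}{12} = 2 \cdot \frac{1}{12} = \frac{1}{6} \approx 0.16667$)
$\left(Z + \left(-70 - 61\right) \left(-8 + n\right)\right)^{2} = \left(\frac{1}{6} + \left(-70 - 61\right) \left(-8 + 9\right)\right)^{2} = \left(\frac{1}{6} - 131\right)^{2} = \left(- \frac{785}{6}\right)^{2} = \frac{616225}{36}$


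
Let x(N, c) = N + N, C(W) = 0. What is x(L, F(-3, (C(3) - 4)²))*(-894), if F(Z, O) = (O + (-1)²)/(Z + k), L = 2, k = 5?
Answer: -3576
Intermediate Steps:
F(Z, O) = (1 + O)/(5 + Z) (F(Z, O) = (O + (-1)²)/(Z + 5) = (O + 1)/(5 + Z) = (1 + O)/(5 + Z))
x(N, c) = 2*N
x(L, F(-3, (C(3) - 4)²))*(-894) = (2*2)*(-894) = 4*(-894) = -3576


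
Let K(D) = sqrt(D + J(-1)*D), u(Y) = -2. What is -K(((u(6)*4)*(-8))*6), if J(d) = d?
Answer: 0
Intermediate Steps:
K(D) = 0 (K(D) = sqrt(D - D) = sqrt(0) = 0)
-K(((u(6)*4)*(-8))*6) = -1*0 = 0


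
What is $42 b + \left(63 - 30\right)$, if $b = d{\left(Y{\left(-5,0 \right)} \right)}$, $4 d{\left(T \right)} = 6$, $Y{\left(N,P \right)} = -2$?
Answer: $96$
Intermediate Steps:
$d{\left(T \right)} = \frac{3}{2}$ ($d{\left(T \right)} = \frac{1}{4} \cdot 6 = \frac{3}{2}$)
$b = \frac{3}{2} \approx 1.5$
$42 b + \left(63 - 30\right) = 42 \cdot \frac{3}{2} + \left(63 - 30\right) = 63 + 33 = 96$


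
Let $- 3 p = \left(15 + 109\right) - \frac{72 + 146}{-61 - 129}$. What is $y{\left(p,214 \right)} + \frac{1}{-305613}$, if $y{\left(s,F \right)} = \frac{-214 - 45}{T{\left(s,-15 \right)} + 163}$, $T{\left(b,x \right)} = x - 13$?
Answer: $- \frac{2931626}{1528065} \approx -1.9185$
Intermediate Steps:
$T{\left(b,x \right)} = -13 + x$
$p = - \frac{3963}{95}$ ($p = - \frac{\left(15 + 109\right) - \frac{72 + 146}{-61 - 129}}{3} = - \frac{124 - \frac{218}{-190}}{3} = - \frac{124 - 218 \left(- \frac{1}{190}\right)}{3} = - \frac{124 - - \frac{109}{95}}{3} = - \frac{124 + \frac{109}{95}}{3} = \left(- \frac{1}{3}\right) \frac{11889}{95} = - \frac{3963}{95} \approx -41.716$)
$y{\left(s,F \right)} = - \frac{259}{135}$ ($y{\left(s,F \right)} = \frac{-214 - 45}{\left(-13 - 15\right) + 163} = - \frac{259}{-28 + 163} = - \frac{259}{135}$)
$y{\left(p,214 \right)} + \frac{1}{-305613} = - \frac{259}{135} + \frac{1}{-305613} = - \frac{259}{135} - \frac{1}{305613} = - \frac{2931626}{1528065}$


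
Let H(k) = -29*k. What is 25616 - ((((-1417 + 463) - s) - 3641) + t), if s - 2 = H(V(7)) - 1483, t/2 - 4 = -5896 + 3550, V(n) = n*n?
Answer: 31993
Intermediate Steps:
V(n) = n²
t = -4684 (t = 8 + 2*(-5896 + 3550) = 8 + 2*(-2346) = 8 - 4692 = -4684)
s = -2902 (s = 2 + (-29*7² - 1483) = 2 + (-29*49 - 1483) = 2 + (-1421 - 1483) = 2 - 2904 = -2902)
25616 - ((((-1417 + 463) - s) - 3641) + t) = 25616 - ((((-1417 + 463) - 1*(-2902)) - 3641) - 4684) = 25616 - (((-954 + 2902) - 3641) - 4684) = 25616 - ((1948 - 3641) - 4684) = 25616 - (-1693 - 4684) = 25616 - 1*(-6377) = 25616 + 6377 = 31993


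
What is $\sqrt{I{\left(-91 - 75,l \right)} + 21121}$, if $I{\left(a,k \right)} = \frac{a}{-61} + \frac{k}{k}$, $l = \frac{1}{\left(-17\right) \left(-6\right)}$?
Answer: $\frac{4 \sqrt{4912818}}{61} \approx 145.34$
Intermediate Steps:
$l = \frac{1}{102} \approx 0.0098039$
$I{\left(a,k \right)} = 1 - \frac{a}{61}$ ($I{\left(a,k \right)} = a \left(- \frac{1}{61}\right) + 1 = - \frac{a}{61} + 1 = 1 - \frac{a}{61}$)
$\sqrt{I{\left(-91 - 75,l \right)} + 21121} = \sqrt{\left(1 - \frac{-91 - 75}{61}\right) + 21121} = \sqrt{\left(1 - - \frac{166}{61}\right) + 21121} = \sqrt{\left(1 + \frac{166}{61}\right) + 21121} = \sqrt{\frac{227}{61} + 21121} = \sqrt{\frac{1288608}{61}} = \frac{4 \sqrt{4912818}}{61}$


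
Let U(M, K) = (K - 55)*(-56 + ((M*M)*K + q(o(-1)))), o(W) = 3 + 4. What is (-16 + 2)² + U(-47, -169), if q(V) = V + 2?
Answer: 83634628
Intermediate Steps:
o(W) = 7
q(V) = 2 + V
U(M, K) = (-55 + K)*(-47 + K*M²) (U(M, K) = (K - 55)*(-56 + ((M*M)*K + (2 + 7))) = (-55 + K)*(-56 + (M²*K + 9)) = (-55 + K)*(-56 + (K*M² + 9)) = (-55 + K)*(-56 + (9 + K*M²)) = (-55 + K)*(-47 + K*M²))
(-16 + 2)² + U(-47, -169) = (-16 + 2)² + (2585 - 47*(-169) + (-169)²*(-47)² - 55*(-169)*(-47)²) = (-14)² + (2585 + 7943 + 28561*2209 - 55*(-169)*2209) = 196 + (2585 + 7943 + 63091249 + 20532655) = 196 + 83634432 = 83634628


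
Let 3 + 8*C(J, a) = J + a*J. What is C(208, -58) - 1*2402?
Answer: -31075/8 ≈ -3884.4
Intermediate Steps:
C(J, a) = -3/8 + J/8 + J*a/8 (C(J, a) = -3/8 + (J + a*J)/8 = -3/8 + (J + J*a)/8 = -3/8 + (J/8 + J*a/8) = -3/8 + J/8 + J*a/8)
C(208, -58) - 1*2402 = (-3/8 + (⅛)*208 + (⅛)*208*(-58)) - 1*2402 = (-3/8 + 26 - 1508) - 2402 = -11859/8 - 2402 = -31075/8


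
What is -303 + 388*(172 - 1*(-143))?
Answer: 121917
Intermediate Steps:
-303 + 388*(172 - 1*(-143)) = -303 + 388*(172 + 143) = -303 + 388*315 = -303 + 122220 = 121917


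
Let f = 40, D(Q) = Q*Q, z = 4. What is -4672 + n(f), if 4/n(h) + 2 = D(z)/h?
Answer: -9349/2 ≈ -4674.5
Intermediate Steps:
D(Q) = Q²
n(h) = 4/(-2 + 16/h) (n(h) = 4/(-2 + 4²/h) = 4/(-2 + 16/h))
-4672 + n(f) = -4672 - 2*40/(-8 + 40) = -4672 - 2*40/32 = -4672 - 2*40*1/32 = -4672 - 5/2 = -9349/2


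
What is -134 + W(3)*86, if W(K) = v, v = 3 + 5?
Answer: 554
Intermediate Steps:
v = 8
W(K) = 8
-134 + W(3)*86 = -134 + 8*86 = -134 + 688 = 554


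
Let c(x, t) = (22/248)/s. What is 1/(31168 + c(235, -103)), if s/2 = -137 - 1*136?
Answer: 67704/2110198261 ≈ 3.2084e-5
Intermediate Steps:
s = -546 (s = 2*(-137 - 1*136) = 2*(-137 - 136) = 2*(-273) = -546)
c(x, t) = -11/67704 (c(x, t) = (22/248)/(-546) = (22*(1/248))*(-1/546) = (11/124)*(-1/546) = -11/67704)
1/(31168 + c(235, -103)) = 1/(31168 - 11/67704) = 1/(2110198261/67704) = 67704/2110198261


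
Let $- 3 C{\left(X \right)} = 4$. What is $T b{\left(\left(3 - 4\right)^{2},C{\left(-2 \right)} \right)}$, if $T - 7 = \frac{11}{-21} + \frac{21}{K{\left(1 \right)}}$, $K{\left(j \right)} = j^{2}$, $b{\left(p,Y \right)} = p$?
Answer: $\frac{577}{21} \approx 27.476$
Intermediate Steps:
$C{\left(X \right)} = - \frac{4}{3}$ ($C{\left(X \right)} = \left(- \frac{1}{3}\right) 4 = - \frac{4}{3}$)
$T = \frac{577}{21}$ ($T = 7 + \left(\frac{11}{-21} + \frac{21}{1^{2}}\right) = 7 + \left(11 \left(- \frac{1}{21}\right) + \frac{21}{1}\right) = 7 + \left(- \frac{11}{21} + 21 \cdot 1\right) = 7 + \left(- \frac{11}{21} + 21\right) = 7 + \frac{430}{21} = \frac{577}{21} \approx 27.476$)
$T b{\left(\left(3 - 4\right)^{2},C{\left(-2 \right)} \right)} = \frac{577 \left(3 - 4\right)^{2}}{21} = \frac{577 \left(-1\right)^{2}}{21} = \frac{577}{21} \cdot 1 = \frac{577}{21}$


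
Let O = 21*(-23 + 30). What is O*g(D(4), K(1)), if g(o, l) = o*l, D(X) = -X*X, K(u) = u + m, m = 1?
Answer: -4704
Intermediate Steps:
K(u) = 1 + u (K(u) = u + 1 = 1 + u)
D(X) = -X²
O = 147 (O = 21*7 = 147)
g(o, l) = l*o
O*g(D(4), K(1)) = 147*((1 + 1)*(-1*4²)) = 147*(2*(-1*16)) = 147*(2*(-16)) = 147*(-32) = -4704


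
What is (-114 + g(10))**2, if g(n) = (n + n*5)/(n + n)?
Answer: 12321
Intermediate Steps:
g(n) = 3 (g(n) = (n + 5*n)/((2*n)) = (6*n)*(1/(2*n)) = 3)
(-114 + g(10))**2 = (-114 + 3)**2 = (-111)**2 = 12321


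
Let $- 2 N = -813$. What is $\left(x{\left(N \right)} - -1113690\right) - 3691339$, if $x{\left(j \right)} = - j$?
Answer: $- \frac{5156111}{2} \approx -2.5781 \cdot 10^{6}$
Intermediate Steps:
$N = \frac{813}{2}$ ($N = \left(- \frac{1}{2}\right) \left(-813\right) = \frac{813}{2} \approx 406.5$)
$\left(x{\left(N \right)} - -1113690\right) - 3691339 = \left(\left(-1\right) \frac{813}{2} - -1113690\right) - 3691339 = \left(- \frac{813}{2} + 1113690\right) - 3691339 = \frac{2226567}{2} - 3691339 = - \frac{5156111}{2}$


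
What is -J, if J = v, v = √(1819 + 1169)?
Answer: -6*√83 ≈ -54.663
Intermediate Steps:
v = 6*√83 (v = √2988 = 6*√83 ≈ 54.663)
J = 6*√83 ≈ 54.663
-J = -6*√83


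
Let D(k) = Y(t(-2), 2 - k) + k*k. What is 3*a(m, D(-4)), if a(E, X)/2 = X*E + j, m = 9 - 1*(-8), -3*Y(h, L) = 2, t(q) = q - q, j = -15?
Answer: 1474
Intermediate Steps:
t(q) = 0
Y(h, L) = -2/3 (Y(h, L) = -1/3*2 = -2/3)
D(k) = -2/3 + k**2 (D(k) = -2/3 + k*k = -2/3 + k**2)
m = 17 (m = 9 + 8 = 17)
a(E, X) = -30 + 2*E*X (a(E, X) = 2*(X*E - 15) = 2*(E*X - 15) = 2*(-15 + E*X) = -30 + 2*E*X)
3*a(m, D(-4)) = 3*(-30 + 2*17*(-2/3 + (-4)**2)) = 3*(-30 + 2*17*(-2/3 + 16)) = 3*(-30 + 2*17*(46/3)) = 3*(-30 + 1564/3) = 3*(1474/3) = 1474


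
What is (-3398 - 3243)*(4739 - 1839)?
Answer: -19258900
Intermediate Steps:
(-3398 - 3243)*(4739 - 1839) = -6641*2900 = -19258900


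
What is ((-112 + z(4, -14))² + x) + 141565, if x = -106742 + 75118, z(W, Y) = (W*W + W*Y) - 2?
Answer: 133657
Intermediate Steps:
z(W, Y) = -2 + W² + W*Y (z(W, Y) = (W² + W*Y) - 2 = -2 + W² + W*Y)
x = -31624
((-112 + z(4, -14))² + x) + 141565 = ((-112 + (-2 + 4² + 4*(-14)))² - 31624) + 141565 = ((-112 + (-2 + 16 - 56))² - 31624) + 141565 = ((-112 - 42)² - 31624) + 141565 = ((-154)² - 31624) + 141565 = (23716 - 31624) + 141565 = -7908 + 141565 = 133657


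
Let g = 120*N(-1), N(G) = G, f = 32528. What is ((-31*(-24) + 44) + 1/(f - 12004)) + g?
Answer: 13710033/20524 ≈ 668.00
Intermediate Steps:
g = -120 (g = 120*(-1) = -120)
((-31*(-24) + 44) + 1/(f - 12004)) + g = ((-31*(-24) + 44) + 1/(32528 - 12004)) - 120 = ((744 + 44) + 1/20524) - 120 = (788 + 1/20524) - 120 = 16172913/20524 - 120 = 13710033/20524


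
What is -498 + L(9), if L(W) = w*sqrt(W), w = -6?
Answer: -516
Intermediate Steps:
L(W) = -6*sqrt(W)
-498 + L(9) = -498 - 6*sqrt(9) = -498 - 6*3 = -498 - 18 = -516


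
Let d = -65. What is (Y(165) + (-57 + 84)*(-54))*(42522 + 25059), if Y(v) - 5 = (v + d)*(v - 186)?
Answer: -240115293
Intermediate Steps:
Y(v) = 5 + (-186 + v)*(-65 + v) (Y(v) = 5 + (v - 65)*(v - 186) = 5 + (-65 + v)*(-186 + v) = 5 + (-186 + v)*(-65 + v))
(Y(165) + (-57 + 84)*(-54))*(42522 + 25059) = ((12095 + 165**2 - 251*165) + (-57 + 84)*(-54))*(42522 + 25059) = ((12095 + 27225 - 41415) + 27*(-54))*67581 = (-2095 - 1458)*67581 = -3553*67581 = -240115293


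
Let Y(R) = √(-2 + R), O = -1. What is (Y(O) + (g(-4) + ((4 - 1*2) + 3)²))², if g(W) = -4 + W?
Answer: (17 + I*√3)² ≈ 286.0 + 58.89*I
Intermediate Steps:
(Y(O) + (g(-4) + ((4 - 1*2) + 3)²))² = (√(-2 - 1) + ((-4 - 4) + ((4 - 1*2) + 3)²))² = (√(-3) + (-8 + ((4 - 2) + 3)²))² = (I*√3 + (-8 + (2 + 3)²))² = (I*√3 + (-8 + 5²))² = (I*√3 + (-8 + 25))² = (I*√3 + 17)² = (17 + I*√3)²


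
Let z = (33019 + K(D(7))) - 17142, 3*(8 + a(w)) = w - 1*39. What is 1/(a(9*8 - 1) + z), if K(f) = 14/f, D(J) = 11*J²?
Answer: 231/3668209 ≈ 6.2973e-5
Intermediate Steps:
a(w) = -21 + w/3 (a(w) = -8 + (w - 1*39)/3 = -8 + (w - 39)/3 = -8 + (-39 + w)/3 = -8 + (-13 + w/3) = -21 + w/3)
z = 1222531/77 (z = (33019 + 14/((11*7²))) - 17142 = (33019 + 14/((11*49))) - 17142 = (33019 + 14/539) - 17142 = (33019 + 14*(1/539)) - 17142 = (33019 + 2/77) - 17142 = 2542465/77 - 17142 = 1222531/77 ≈ 15877.)
1/(a(9*8 - 1) + z) = 1/((-21 + (9*8 - 1)/3) + 1222531/77) = 1/((-21 + (72 - 1)/3) + 1222531/77) = 1/((-21 + (⅓)*71) + 1222531/77) = 1/((-21 + 71/3) + 1222531/77) = 1/(8/3 + 1222531/77) = 1/(3668209/231) = 231/3668209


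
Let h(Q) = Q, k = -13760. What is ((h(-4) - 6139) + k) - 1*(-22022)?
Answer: 2119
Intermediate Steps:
((h(-4) - 6139) + k) - 1*(-22022) = ((-4 - 6139) - 13760) - 1*(-22022) = (-6143 - 13760) + 22022 = -19903 + 22022 = 2119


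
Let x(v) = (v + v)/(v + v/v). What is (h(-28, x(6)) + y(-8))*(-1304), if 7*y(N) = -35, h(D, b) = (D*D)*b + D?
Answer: -1709544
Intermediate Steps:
x(v) = 2*v/(1 + v) (x(v) = (2*v)/(v + 1) = (2*v)/(1 + v) = 2*v/(1 + v))
h(D, b) = D + b*D**2 (h(D, b) = D**2*b + D = b*D**2 + D = D + b*D**2)
y(N) = -5 (y(N) = (1/7)*(-35) = -5)
(h(-28, x(6)) + y(-8))*(-1304) = (-28*(1 - 56*6/(1 + 6)) - 5)*(-1304) = (-28*(1 - 56*6/7) - 5)*(-1304) = (-28*(1 - 28*12/7) - 5)*(-1304) = (-28*(1 - 48) - 5)*(-1304) = (-28*(-47) - 5)*(-1304) = (1316 - 5)*(-1304) = 1311*(-1304) = -1709544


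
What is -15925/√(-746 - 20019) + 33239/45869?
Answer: 33239/45869 + 3185*I*√20765/4153 ≈ 0.72465 + 110.51*I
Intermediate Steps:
-15925/√(-746 - 20019) + 33239/45869 = -15925*(-I*√20765/20765) + 33239*(1/45869) = -15925*(-I*√20765/20765) + 33239/45869 = -(-3185)*I*√20765/4153 + 33239/45869 = 3185*I*√20765/4153 + 33239/45869 = 33239/45869 + 3185*I*√20765/4153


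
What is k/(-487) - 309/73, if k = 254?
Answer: -169025/35551 ≈ -4.7544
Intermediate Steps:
k/(-487) - 309/73 = 254/(-487) - 309/73 = 254*(-1/487) - 309*1/73 = -254/487 - 309/73 = -169025/35551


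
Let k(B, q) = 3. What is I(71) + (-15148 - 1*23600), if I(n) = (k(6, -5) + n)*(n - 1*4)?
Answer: -33790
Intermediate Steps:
I(n) = (-4 + n)*(3 + n) (I(n) = (3 + n)*(n - 1*4) = (3 + n)*(n - 4) = (3 + n)*(-4 + n) = (-4 + n)*(3 + n))
I(71) + (-15148 - 1*23600) = (-12 + 71² - 1*71) + (-15148 - 1*23600) = (-12 + 5041 - 71) + (-15148 - 23600) = 4958 - 38748 = -33790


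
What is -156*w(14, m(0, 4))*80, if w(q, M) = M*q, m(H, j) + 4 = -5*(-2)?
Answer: -1048320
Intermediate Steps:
m(H, j) = 6 (m(H, j) = -4 - 5*(-2) = -4 + 10 = 6)
-156*w(14, m(0, 4))*80 = -936*14*80 = -156*84*80 = -13104*80 = -1048320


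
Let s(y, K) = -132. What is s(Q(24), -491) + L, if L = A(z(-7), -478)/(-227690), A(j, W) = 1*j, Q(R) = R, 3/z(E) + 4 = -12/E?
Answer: -480881259/3643040 ≈ -132.00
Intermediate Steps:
z(E) = 3/(-4 - 12/E)
A(j, W) = j
L = 21/3643040 (L = -3*(-7)/(12 + 4*(-7))/(-227690) = -3*(-7)/(12 - 28)*(-1/227690) = -3*(-7)/(-16)*(-1/227690) = -3*(-7)*(-1/16)*(-1/227690) = -21/16*(-1/227690) = 21/3643040 ≈ 5.7644e-6)
s(Q(24), -491) + L = -132 + 21/3643040 = -480881259/3643040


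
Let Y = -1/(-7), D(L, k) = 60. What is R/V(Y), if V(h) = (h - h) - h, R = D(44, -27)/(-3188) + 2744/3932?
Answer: -3723979/783451 ≈ -4.7533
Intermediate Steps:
R = 531997/783451 (R = 60/(-3188) + 2744/3932 = 60*(-1/3188) + 2744*(1/3932) = -15/797 + 686/983 = 531997/783451 ≈ 0.67904)
Y = ⅐ (Y = -1*(-⅐) = ⅐ ≈ 0.14286)
V(h) = -h (V(h) = 0 - h = -h)
R/V(Y) = 531997/(783451*((-1*⅐))) = 531997/(783451*(-⅐)) = (531997/783451)*(-7) = -3723979/783451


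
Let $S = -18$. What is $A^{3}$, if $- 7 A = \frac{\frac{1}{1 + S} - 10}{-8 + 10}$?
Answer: $\frac{5000211}{13481272} \approx 0.3709$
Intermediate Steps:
$A = \frac{171}{238}$ ($A = - \frac{\left(\frac{1}{1 - 18} - 10\right) \frac{1}{-8 + 10}}{7} = - \frac{\left(\frac{1}{-17} - 10\right) \frac{1}{2}}{7} = - \frac{\left(- \frac{1}{17} - 10\right) \frac{1}{2}}{7} = - \frac{\left(- \frac{171}{17}\right) \frac{1}{2}}{7} = \left(- \frac{1}{7}\right) \left(- \frac{171}{34}\right) = \frac{171}{238} \approx 0.71849$)
$A^{3} = \left(\frac{171}{238}\right)^{3} = \frac{5000211}{13481272}$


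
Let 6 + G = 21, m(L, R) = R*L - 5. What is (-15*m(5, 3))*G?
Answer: -2250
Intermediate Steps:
m(L, R) = -5 + L*R (m(L, R) = L*R - 5 = -5 + L*R)
G = 15 (G = -6 + 21 = 15)
(-15*m(5, 3))*G = -15*(-5 + 5*3)*15 = -15*(-5 + 15)*15 = -15*10*15 = -150*15 = -2250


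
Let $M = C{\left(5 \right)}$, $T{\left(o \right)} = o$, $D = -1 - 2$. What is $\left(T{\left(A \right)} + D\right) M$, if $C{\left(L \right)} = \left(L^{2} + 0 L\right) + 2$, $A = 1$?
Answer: $-54$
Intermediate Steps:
$D = -3$
$C{\left(L \right)} = 2 + L^{2}$ ($C{\left(L \right)} = \left(L^{2} + 0\right) + 2 = L^{2} + 2 = 2 + L^{2}$)
$M = 27$ ($M = 2 + 5^{2} = 2 + 25 = 27$)
$\left(T{\left(A \right)} + D\right) M = \left(1 - 3\right) 27 = \left(-2\right) 27 = -54$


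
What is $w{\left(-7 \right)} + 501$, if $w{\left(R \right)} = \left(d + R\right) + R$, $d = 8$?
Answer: $495$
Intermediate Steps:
$w{\left(R \right)} = 8 + 2 R$ ($w{\left(R \right)} = \left(8 + R\right) + R = 8 + 2 R$)
$w{\left(-7 \right)} + 501 = \left(8 + 2 \left(-7\right)\right) + 501 = \left(8 - 14\right) + 501 = -6 + 501 = 495$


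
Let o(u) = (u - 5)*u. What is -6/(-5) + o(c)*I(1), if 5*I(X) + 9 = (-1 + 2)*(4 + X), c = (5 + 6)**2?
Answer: -56138/5 ≈ -11228.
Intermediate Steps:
c = 121 (c = 11**2 = 121)
o(u) = u*(-5 + u) (o(u) = (-5 + u)*u = u*(-5 + u))
I(X) = -1 + X/5 (I(X) = -9/5 + ((-1 + 2)*(4 + X))/5 = -9/5 + (1*(4 + X))/5 = -9/5 + (4 + X)/5 = -9/5 + (4/5 + X/5) = -1 + X/5)
-6/(-5) + o(c)*I(1) = -6/(-5) + (121*(-5 + 121))*(-1 + (1/5)*1) = -6*(-1/5) + (121*116)*(-1 + 1/5) = 6/5 + 14036*(-4/5) = 6/5 - 56144/5 = -56138/5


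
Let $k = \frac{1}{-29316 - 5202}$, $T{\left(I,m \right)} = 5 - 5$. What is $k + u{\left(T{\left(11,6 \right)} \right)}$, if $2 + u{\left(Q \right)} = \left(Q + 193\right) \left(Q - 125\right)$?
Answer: $- \frac{832815787}{34518} \approx -24127.0$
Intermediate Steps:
$T{\left(I,m \right)} = 0$ ($T{\left(I,m \right)} = 5 - 5 = 0$)
$u{\left(Q \right)} = -2 + \left(-125 + Q\right) \left(193 + Q\right)$ ($u{\left(Q \right)} = -2 + \left(Q + 193\right) \left(Q - 125\right) = -2 + \left(193 + Q\right) \left(-125 + Q\right) = -2 + \left(-125 + Q\right) \left(193 + Q\right)$)
$k = - \frac{1}{34518}$ ($k = \frac{1}{-29316 - 5202} = \frac{1}{-34518} = - \frac{1}{34518} \approx -2.897 \cdot 10^{-5}$)
$k + u{\left(T{\left(11,6 \right)} \right)} = - \frac{1}{34518} + \left(-24127 + 0^{2} + 68 \cdot 0\right) = - \frac{1}{34518} + \left(-24127 + 0 + 0\right) = - \frac{1}{34518} - 24127 = - \frac{832815787}{34518}$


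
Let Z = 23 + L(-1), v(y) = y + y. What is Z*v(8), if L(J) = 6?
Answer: 464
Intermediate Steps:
v(y) = 2*y
Z = 29 (Z = 23 + 6 = 29)
Z*v(8) = 29*(2*8) = 29*16 = 464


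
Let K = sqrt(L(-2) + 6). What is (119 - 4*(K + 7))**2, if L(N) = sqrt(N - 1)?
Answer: (91 - 4*sqrt(6 + I*sqrt(3)))**2 ≈ 6575.7 - 227.09*I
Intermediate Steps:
L(N) = sqrt(-1 + N)
K = sqrt(6 + I*sqrt(3)) (K = sqrt(sqrt(-1 - 2) + 6) = sqrt(sqrt(-3) + 6) = sqrt(I*sqrt(3) + 6) = sqrt(6 + I*sqrt(3)) ≈ 2.4744 + 0.35*I)
(119 - 4*(K + 7))**2 = (119 - 4*(sqrt(6 + I*sqrt(3)) + 7))**2 = (119 - 4*(7 + sqrt(6 + I*sqrt(3))))**2 = (119 + (-28 - 4*sqrt(6 + I*sqrt(3))))**2 = (91 - 4*sqrt(6 + I*sqrt(3)))**2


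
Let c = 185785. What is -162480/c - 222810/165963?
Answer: -651051658/293651771 ≈ -2.2171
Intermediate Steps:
-162480/c - 222810/165963 = -162480/185785 - 222810/165963 = -162480*1/185785 - 222810*1/165963 = -32496/37157 - 10610/7903 = -651051658/293651771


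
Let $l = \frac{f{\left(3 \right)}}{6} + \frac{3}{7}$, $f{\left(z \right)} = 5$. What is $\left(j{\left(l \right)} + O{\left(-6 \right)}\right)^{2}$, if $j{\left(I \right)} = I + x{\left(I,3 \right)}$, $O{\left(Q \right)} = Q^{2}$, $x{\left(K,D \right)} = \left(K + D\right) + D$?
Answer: $\frac{874225}{441} \approx 1982.4$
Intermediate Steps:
$x{\left(K,D \right)} = K + 2 D$ ($x{\left(K,D \right)} = \left(D + K\right) + D = K + 2 D$)
$l = \frac{53}{42}$ ($l = \frac{5}{6} + \frac{3}{7} = \frac{53}{42} \approx 1.2619$)
$j{\left(I \right)} = 6 + 2 I$ ($j{\left(I \right)} = I + \left(I + 2 \cdot 3\right) = I + \left(I + 6\right) = I + \left(6 + I\right) = 6 + 2 I$)
$\left(j{\left(l \right)} + O{\left(-6 \right)}\right)^{2} = \left(\left(6 + 2 \cdot \frac{53}{42}\right) + \left(-6\right)^{2}\right)^{2} = \left(\left(6 + \frac{53}{21}\right) + 36\right)^{2} = \left(\frac{179}{21} + 36\right)^{2} = \left(\frac{935}{21}\right)^{2} = \frac{874225}{441}$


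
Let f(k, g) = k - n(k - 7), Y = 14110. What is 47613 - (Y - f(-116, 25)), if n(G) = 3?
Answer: 33384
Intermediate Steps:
f(k, g) = -3 + k (f(k, g) = k - 1*3 = k - 3 = -3 + k)
47613 - (Y - f(-116, 25)) = 47613 - (14110 - (-3 - 116)) = 47613 - (14110 - 1*(-119)) = 47613 - (14110 + 119) = 47613 - 1*14229 = 47613 - 14229 = 33384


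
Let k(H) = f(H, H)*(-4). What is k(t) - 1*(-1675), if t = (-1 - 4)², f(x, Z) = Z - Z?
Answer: 1675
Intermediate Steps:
f(x, Z) = 0
t = 25 (t = (-5)² = 25)
k(H) = 0 (k(H) = 0*(-4) = 0)
k(t) - 1*(-1675) = 0 - 1*(-1675) = 0 + 1675 = 1675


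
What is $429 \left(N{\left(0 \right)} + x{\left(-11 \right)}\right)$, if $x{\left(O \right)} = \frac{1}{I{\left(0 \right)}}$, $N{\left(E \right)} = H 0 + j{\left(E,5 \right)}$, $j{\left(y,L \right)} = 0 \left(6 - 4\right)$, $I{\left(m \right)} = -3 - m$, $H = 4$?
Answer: $-143$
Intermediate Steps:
$j{\left(y,L \right)} = 0$ ($j{\left(y,L \right)} = 0 \cdot 2 = 0$)
$N{\left(E \right)} = 0$ ($N{\left(E \right)} = 4 \cdot 0 + 0 = 0 + 0 = 0$)
$x{\left(O \right)} = - \frac{1}{3}$ ($x{\left(O \right)} = \frac{1}{-3 - 0} = \frac{1}{-3 + 0} = \frac{1}{-3} = - \frac{1}{3}$)
$429 \left(N{\left(0 \right)} + x{\left(-11 \right)}\right) = 429 \left(0 - \frac{1}{3}\right) = 429 \left(- \frac{1}{3}\right) = -143$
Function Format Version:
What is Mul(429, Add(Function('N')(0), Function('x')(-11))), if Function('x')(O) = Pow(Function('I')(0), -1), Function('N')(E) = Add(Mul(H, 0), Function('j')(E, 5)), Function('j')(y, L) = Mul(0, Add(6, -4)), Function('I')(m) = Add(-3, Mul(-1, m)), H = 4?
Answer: -143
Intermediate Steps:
Function('j')(y, L) = 0 (Function('j')(y, L) = Mul(0, 2) = 0)
Function('N')(E) = 0 (Function('N')(E) = Add(Mul(4, 0), 0) = Add(0, 0) = 0)
Function('x')(O) = Rational(-1, 3) (Function('x')(O) = Pow(Add(-3, Mul(-1, 0)), -1) = Pow(Add(-3, 0), -1) = Pow(-3, -1) = Rational(-1, 3))
Mul(429, Add(Function('N')(0), Function('x')(-11))) = Mul(429, Add(0, Rational(-1, 3))) = Mul(429, Rational(-1, 3)) = -143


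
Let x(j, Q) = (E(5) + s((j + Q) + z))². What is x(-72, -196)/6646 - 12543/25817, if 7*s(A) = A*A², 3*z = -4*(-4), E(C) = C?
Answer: 6181037834812369781855/6129001392822 ≈ 1.0085e+9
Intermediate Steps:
z = 16/3 (z = (-4*(-4))/3 = (⅓)*16 = 16/3 ≈ 5.3333)
s(A) = A³/7 (s(A) = (A*A²)/7 = A³/7)
x(j, Q) = (5 + (16/3 + Q + j)³/7)² (x(j, Q) = (5 + ((j + Q) + 16/3)³/7)² = (5 + ((Q + j) + 16/3)³/7)² = (5 + (16/3 + Q + j)³/7)²)
x(-72, -196)/6646 - 12543/25817 = ((945 + (16 + 3*(-196) + 3*(-72))³)²/35721)/6646 - 12543/25817 = ((945 + (16 - 588 - 216)³)²/35721)*(1/6646) - 12543*1/25817 = ((945 + (-788)³)²/35721)*(1/6646) - 12543/25817 = ((945 - 489303872)²/35721)*(1/6646) - 12543/25817 = ((1/35721)*(-489302927)²)*(1/6646) - 12543/25817 = ((1/35721)*239417354370767329)*(1/6646) - 12543/25817 = (239417354370767329/35721)*(1/6646) - 12543/25817 = 239417354370767329/237401766 - 12543/25817 = 6181037834812369781855/6129001392822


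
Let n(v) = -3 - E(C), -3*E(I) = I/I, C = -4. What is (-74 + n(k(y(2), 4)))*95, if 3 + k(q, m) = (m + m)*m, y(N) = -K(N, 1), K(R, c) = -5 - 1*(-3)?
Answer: -21850/3 ≈ -7283.3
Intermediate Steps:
K(R, c) = -2 (K(R, c) = -5 + 3 = -2)
y(N) = 2 (y(N) = -1*(-2) = 2)
E(I) = -⅓ (E(I) = -I/(3*I) = -⅓*1 = -⅓)
k(q, m) = -3 + 2*m² (k(q, m) = -3 + (m + m)*m = -3 + (2*m)*m = -3 + 2*m²)
n(v) = -8/3 (n(v) = -3 - 1*(-⅓) = -3 + ⅓ = -8/3)
(-74 + n(k(y(2), 4)))*95 = (-74 - 8/3)*95 = -230/3*95 = -21850/3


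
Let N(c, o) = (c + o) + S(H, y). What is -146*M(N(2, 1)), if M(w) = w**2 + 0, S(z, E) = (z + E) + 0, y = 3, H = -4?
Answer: -584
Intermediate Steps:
S(z, E) = E + z (S(z, E) = (E + z) + 0 = E + z)
N(c, o) = -1 + c + o (N(c, o) = (c + o) + (3 - 4) = (c + o) - 1 = -1 + c + o)
M(w) = w**2
-146*M(N(2, 1)) = -146*(-1 + 2 + 1)**2 = -146*2**2 = -146*4 = -584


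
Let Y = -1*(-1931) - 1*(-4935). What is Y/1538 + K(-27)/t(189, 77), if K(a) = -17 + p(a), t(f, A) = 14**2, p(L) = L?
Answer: 159758/37681 ≈ 4.2397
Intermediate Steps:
t(f, A) = 196
K(a) = -17 + a
Y = 6866 (Y = 1931 + 4935 = 6866)
Y/1538 + K(-27)/t(189, 77) = 6866/1538 + (-17 - 27)/196 = 6866*(1/1538) - 44*1/196 = 3433/769 - 11/49 = 159758/37681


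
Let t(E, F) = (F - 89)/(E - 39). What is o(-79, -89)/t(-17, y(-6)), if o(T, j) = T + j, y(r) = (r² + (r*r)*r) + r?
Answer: -9408/275 ≈ -34.211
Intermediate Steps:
y(r) = r + r² + r³ (y(r) = (r² + r²*r) + r = (r² + r³) + r = r + r² + r³)
t(E, F) = (-89 + F)/(-39 + E)
o(-79, -89)/t(-17, y(-6)) = (-79 - 89)/(((-89 - 6*(1 - 6 + (-6)²))/(-39 - 17))) = -168*(-56/(-89 - 6*(1 - 6 + 36))) = -168*(-56/(-89 - 6*31)) = -168*(-56/(-89 - 186)) = -168/((-1/56*(-275))) = -168/275/56 = -168*56/275 = -9408/275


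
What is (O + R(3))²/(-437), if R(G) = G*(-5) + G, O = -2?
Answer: -196/437 ≈ -0.44851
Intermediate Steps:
R(G) = -4*G (R(G) = -5*G + G = -4*G)
(O + R(3))²/(-437) = (-2 - 4*3)²/(-437) = (-2 - 12)²*(-1/437) = (-14)²*(-1/437) = 196*(-1/437) = -196/437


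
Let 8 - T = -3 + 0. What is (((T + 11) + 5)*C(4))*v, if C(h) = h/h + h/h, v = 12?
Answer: 648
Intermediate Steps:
C(h) = 2 (C(h) = 1 + 1 = 2)
T = 11 (T = 8 - (-3 + 0) = 8 - 1*(-3) = 8 + 3 = 11)
(((T + 11) + 5)*C(4))*v = (((11 + 11) + 5)*2)*12 = ((22 + 5)*2)*12 = (27*2)*12 = 54*12 = 648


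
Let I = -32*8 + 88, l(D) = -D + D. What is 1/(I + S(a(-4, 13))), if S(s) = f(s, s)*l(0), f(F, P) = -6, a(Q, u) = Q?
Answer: -1/168 ≈ -0.0059524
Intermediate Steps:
l(D) = 0
I = -168 (I = -256 + 88 = -168)
S(s) = 0 (S(s) = -6*0 = 0)
1/(I + S(a(-4, 13))) = 1/(-168 + 0) = 1/(-168) = -1/168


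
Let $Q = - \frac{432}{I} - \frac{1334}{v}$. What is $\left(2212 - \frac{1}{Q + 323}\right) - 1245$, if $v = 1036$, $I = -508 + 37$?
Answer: $\frac{25372230031}{26238171} \approx 967.0$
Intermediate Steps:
$I = -471$
$Q = - \frac{30127}{81326}$ ($Q = - \frac{432}{-471} - \frac{1334}{1036} = \left(-432\right) \left(- \frac{1}{471}\right) - \frac{667}{518} = \frac{144}{157} - \frac{667}{518} = - \frac{30127}{81326} \approx -0.37045$)
$\left(2212 - \frac{1}{Q + 323}\right) - 1245 = \left(2212 - \frac{1}{- \frac{30127}{81326} + 323}\right) - 1245 = \left(2212 - \frac{1}{\frac{26238171}{81326}}\right) - 1245 = \left(2212 - \frac{81326}{26238171}\right) - 1245 = \frac{58038752926}{26238171} - 1245 = \frac{25372230031}{26238171}$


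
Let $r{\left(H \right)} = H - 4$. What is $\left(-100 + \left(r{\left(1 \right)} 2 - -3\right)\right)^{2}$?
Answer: $10609$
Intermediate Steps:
$r{\left(H \right)} = -4 + H$ ($r{\left(H \right)} = H - 4 = -4 + H$)
$\left(-100 + \left(r{\left(1 \right)} 2 - -3\right)\right)^{2} = \left(-100 + \left(\left(-4 + 1\right) 2 - -3\right)\right)^{2} = \left(-100 + \left(\left(-3\right) 2 + \left(-1 + 4\right)\right)\right)^{2} = \left(-100 + \left(-6 + 3\right)\right)^{2} = \left(-100 - 3\right)^{2} = \left(-103\right)^{2} = 10609$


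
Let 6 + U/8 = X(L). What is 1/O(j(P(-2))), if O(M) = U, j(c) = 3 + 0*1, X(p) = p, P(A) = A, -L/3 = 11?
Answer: -1/312 ≈ -0.0032051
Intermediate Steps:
L = -33 (L = -3*11 = -33)
j(c) = 3 (j(c) = 3 + 0 = 3)
U = -312 (U = -48 + 8*(-33) = -48 - 264 = -312)
O(M) = -312
1/O(j(P(-2))) = 1/(-312) = -1/312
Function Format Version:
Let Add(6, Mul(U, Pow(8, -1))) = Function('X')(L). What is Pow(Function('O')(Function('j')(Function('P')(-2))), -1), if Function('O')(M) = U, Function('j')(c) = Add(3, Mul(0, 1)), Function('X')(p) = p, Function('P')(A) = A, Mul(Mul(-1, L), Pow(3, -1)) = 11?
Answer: Rational(-1, 312) ≈ -0.0032051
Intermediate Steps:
L = -33 (L = Mul(-3, 11) = -33)
Function('j')(c) = 3 (Function('j')(c) = Add(3, 0) = 3)
U = -312 (U = Add(-48, Mul(8, -33)) = Add(-48, -264) = -312)
Function('O')(M) = -312
Pow(Function('O')(Function('j')(Function('P')(-2))), -1) = Pow(-312, -1) = Rational(-1, 312)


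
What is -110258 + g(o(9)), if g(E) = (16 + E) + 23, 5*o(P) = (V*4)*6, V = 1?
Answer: -551071/5 ≈ -1.1021e+5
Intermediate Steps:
o(P) = 24/5 (o(P) = ((1*4)*6)/5 = (4*6)/5 = (⅕)*24 = 24/5)
g(E) = 39 + E
-110258 + g(o(9)) = -110258 + (39 + 24/5) = -110258 + 219/5 = -551071/5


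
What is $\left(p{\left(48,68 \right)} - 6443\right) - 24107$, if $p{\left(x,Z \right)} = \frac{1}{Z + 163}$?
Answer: $- \frac{7057049}{231} \approx -30550.0$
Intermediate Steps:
$p{\left(x,Z \right)} = \frac{1}{163 + Z}$
$\left(p{\left(48,68 \right)} - 6443\right) - 24107 = \left(\frac{1}{163 + 68} - 6443\right) - 24107 = \left(\frac{1}{231} - 6443\right) - 24107 = - \frac{1488332}{231} - 24107 = - \frac{7057049}{231}$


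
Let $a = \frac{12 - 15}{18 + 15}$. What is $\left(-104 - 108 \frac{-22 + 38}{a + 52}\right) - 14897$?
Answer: $- \frac{8584579}{571} \approx -15034.0$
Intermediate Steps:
$a = - \frac{1}{11}$ ($a = - \frac{3}{33} = \left(-3\right) \frac{1}{33} = - \frac{1}{11} \approx -0.090909$)
$\left(-104 - 108 \frac{-22 + 38}{a + 52}\right) - 14897 = \left(-104 - 108 \frac{-22 + 38}{- \frac{1}{11} + 52}\right) - 14897 = \left(-104 - 108 \frac{16}{\frac{571}{11}}\right) - 14897 = \left(-104 - 108 \cdot 16 \cdot \frac{11}{571}\right) - 14897 = \left(-104 - \frac{19008}{571}\right) - 14897 = - \frac{78392}{571} - 14897 = - \frac{8584579}{571}$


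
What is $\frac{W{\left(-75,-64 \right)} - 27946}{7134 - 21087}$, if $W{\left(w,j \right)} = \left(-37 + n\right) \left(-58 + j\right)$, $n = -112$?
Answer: $\frac{3256}{4651} \approx 0.70006$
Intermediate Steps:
$W{\left(w,j \right)} = 8642 - 149 j$ ($W{\left(w,j \right)} = \left(-37 - 112\right) \left(-58 + j\right) = - 149 \left(-58 + j\right) = 8642 - 149 j$)
$\frac{W{\left(-75,-64 \right)} - 27946}{7134 - 21087} = \frac{\left(8642 - -9536\right) - 27946}{7134 - 21087} = \frac{\left(8642 + 9536\right) - 27946}{-13953} = \left(18178 - 27946\right) \left(- \frac{1}{13953}\right) = \left(-9768\right) \left(- \frac{1}{13953}\right) = \frac{3256}{4651}$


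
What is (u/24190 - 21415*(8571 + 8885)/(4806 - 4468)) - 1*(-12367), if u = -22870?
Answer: -447080201146/408811 ≈ -1.0936e+6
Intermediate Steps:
(u/24190 - 21415*(8571 + 8885)/(4806 - 4468)) - 1*(-12367) = (-22870/24190 - 21415*(8571 + 8885)/(4806 - 4468)) - 1*(-12367) = (-22870*1/24190 - 21415/(338/17456)) + 12367 = (-2287/2419 - 21415/(338*(1/17456))) + 12367 = (-2287/2419 - 21415/169/8728) + 12367 = (-2287/2419 - 21415*8728/169) + 12367 = (-2287/2419 - 186910120/169) + 12367 = -452135966783/408811 + 12367 = -447080201146/408811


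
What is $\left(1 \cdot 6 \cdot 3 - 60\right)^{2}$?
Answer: $1764$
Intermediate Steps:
$\left(1 \cdot 6 \cdot 3 - 60\right)^{2} = \left(1 \cdot 18 - 60\right)^{2} = \left(18 - 60\right)^{2} = \left(-42\right)^{2} = 1764$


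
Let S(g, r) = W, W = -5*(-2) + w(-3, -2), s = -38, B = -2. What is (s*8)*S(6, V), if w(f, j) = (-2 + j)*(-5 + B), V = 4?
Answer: -11552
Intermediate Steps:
w(f, j) = 14 - 7*j (w(f, j) = (-2 + j)*(-5 - 2) = (-2 + j)*(-7) = 14 - 7*j)
W = 38 (W = -5*(-2) + (14 - 7*(-2)) = 10 + (14 + 14) = 10 + 28 = 38)
S(g, r) = 38
(s*8)*S(6, V) = -38*8*38 = -304*38 = -11552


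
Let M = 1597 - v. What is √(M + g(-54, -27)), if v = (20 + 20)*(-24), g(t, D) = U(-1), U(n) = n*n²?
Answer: 6*√71 ≈ 50.557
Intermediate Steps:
U(n) = n³
g(t, D) = -1 (g(t, D) = (-1)³ = -1)
v = -960 (v = 40*(-24) = -960)
M = 2557 (M = 1597 - 1*(-960) = 1597 + 960 = 2557)
√(M + g(-54, -27)) = √(2557 - 1) = √2556 = 6*√71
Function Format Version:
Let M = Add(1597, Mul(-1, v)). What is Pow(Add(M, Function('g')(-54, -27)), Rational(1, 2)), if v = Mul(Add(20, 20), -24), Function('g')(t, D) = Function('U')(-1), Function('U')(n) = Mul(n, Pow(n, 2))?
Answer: Mul(6, Pow(71, Rational(1, 2))) ≈ 50.557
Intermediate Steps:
Function('U')(n) = Pow(n, 3)
Function('g')(t, D) = -1 (Function('g')(t, D) = Pow(-1, 3) = -1)
v = -960 (v = Mul(40, -24) = -960)
M = 2557 (M = Add(1597, Mul(-1, -960)) = Add(1597, 960) = 2557)
Pow(Add(M, Function('g')(-54, -27)), Rational(1, 2)) = Pow(Add(2557, -1), Rational(1, 2)) = Pow(2556, Rational(1, 2)) = Mul(6, Pow(71, Rational(1, 2)))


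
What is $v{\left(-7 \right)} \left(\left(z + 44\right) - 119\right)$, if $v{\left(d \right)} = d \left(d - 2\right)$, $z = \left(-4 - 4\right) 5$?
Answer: $-7245$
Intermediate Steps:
$z = -40$ ($z = \left(-8\right) 5 = -40$)
$v{\left(d \right)} = d \left(-2 + d\right)$
$v{\left(-7 \right)} \left(\left(z + 44\right) - 119\right) = - 7 \left(-2 - 7\right) \left(\left(-40 + 44\right) - 119\right) = \left(-7\right) \left(-9\right) \left(4 - 119\right) = 63 \left(-115\right) = -7245$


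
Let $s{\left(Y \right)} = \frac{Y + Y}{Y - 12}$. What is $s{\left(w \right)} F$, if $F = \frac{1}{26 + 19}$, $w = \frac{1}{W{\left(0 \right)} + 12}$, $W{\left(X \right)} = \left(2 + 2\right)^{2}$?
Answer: $- \frac{2}{15075} \approx -0.00013267$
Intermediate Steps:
$W{\left(X \right)} = 16$ ($W{\left(X \right)} = 4^{2} = 16$)
$w = \frac{1}{28}$ ($w = \frac{1}{16 + 12} = \frac{1}{28} \approx 0.035714$)
$s{\left(Y \right)} = \frac{2 Y}{-12 + Y}$
$F = \frac{1}{45} \approx 0.022222$
$s{\left(w \right)} F = 2 \cdot \frac{1}{28} \frac{1}{-12 + \frac{1}{28}} \cdot \frac{1}{45} = 2 \cdot \frac{1}{28} \frac{1}{- \frac{335}{28}} \cdot \frac{1}{45} = 2 \cdot \frac{1}{28} \left(- \frac{28}{335}\right) \frac{1}{45} = \left(- \frac{2}{335}\right) \frac{1}{45} = - \frac{2}{15075}$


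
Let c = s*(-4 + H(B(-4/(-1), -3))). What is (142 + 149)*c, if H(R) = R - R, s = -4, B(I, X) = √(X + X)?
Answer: 4656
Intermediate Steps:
B(I, X) = √2*√X (B(I, X) = √(2*X) = √2*√X)
H(R) = 0
c = 16 (c = -4*(-4 + 0) = -4*(-4) = 16)
(142 + 149)*c = (142 + 149)*16 = 291*16 = 4656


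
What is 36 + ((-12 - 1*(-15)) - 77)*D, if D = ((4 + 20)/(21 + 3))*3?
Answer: -186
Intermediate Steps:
D = 3 (D = (24/24)*3 = (24*(1/24))*3 = 1*3 = 3)
36 + ((-12 - 1*(-15)) - 77)*D = 36 + ((-12 - 1*(-15)) - 77)*3 = 36 + ((-12 + 15) - 77)*3 = 36 + (3 - 77)*3 = 36 - 74*3 = 36 - 222 = -186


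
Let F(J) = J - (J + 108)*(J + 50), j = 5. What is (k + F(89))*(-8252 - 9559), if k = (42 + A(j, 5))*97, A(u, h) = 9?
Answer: 398022417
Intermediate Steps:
F(J) = J - (50 + J)*(108 + J) (F(J) = J - (108 + J)*(50 + J) = J - (50 + J)*(108 + J))
k = 4947 (k = (42 + 9)*97 = 51*97 = 4947)
(k + F(89))*(-8252 - 9559) = (4947 + (-5400 - 1*89² - 157*89))*(-8252 - 9559) = (4947 + (-5400 - 1*7921 - 13973))*(-17811) = (4947 + (-5400 - 7921 - 13973))*(-17811) = (4947 - 27294)*(-17811) = -22347*(-17811) = 398022417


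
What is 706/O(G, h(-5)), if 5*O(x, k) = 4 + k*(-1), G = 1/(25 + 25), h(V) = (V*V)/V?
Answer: 3530/9 ≈ 392.22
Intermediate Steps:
h(V) = V (h(V) = V²/V = V)
G = 1/50 ≈ 0.020000
O(x, k) = ⅘ - k/5 (O(x, k) = (4 + k*(-1))/5 = (4 - k)/5 = ⅘ - k/5)
706/O(G, h(-5)) = 706/(⅘ - ⅕*(-5)) = 706/(⅘ + 1) = 706/(9/5) = 706*(5/9) = 3530/9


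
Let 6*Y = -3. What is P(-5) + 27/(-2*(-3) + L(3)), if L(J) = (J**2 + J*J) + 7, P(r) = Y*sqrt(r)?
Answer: 27/31 - I*sqrt(5)/2 ≈ 0.87097 - 1.118*I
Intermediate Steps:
Y = -1/2 (Y = (1/6)*(-3) = -1/2 ≈ -0.50000)
P(r) = -sqrt(r)/2
L(J) = 7 + 2*J**2 (L(J) = (J**2 + J**2) + 7 = 2*J**2 + 7 = 7 + 2*J**2)
P(-5) + 27/(-2*(-3) + L(3)) = -I*sqrt(5)/2 + 27/(-2*(-3) + (7 + 2*3**2)) = -I*sqrt(5)/2 + 27/(6 + (7 + 2*9)) = -I*sqrt(5)/2 + 27/(6 + (7 + 18)) = -I*sqrt(5)/2 + 27/(6 + 25) = -I*sqrt(5)/2 + 27/31 = 27/31 - I*sqrt(5)/2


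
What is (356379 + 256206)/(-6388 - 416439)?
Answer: -612585/422827 ≈ -1.4488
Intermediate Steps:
(356379 + 256206)/(-6388 - 416439) = 612585/(-422827) = 612585*(-1/422827) = -612585/422827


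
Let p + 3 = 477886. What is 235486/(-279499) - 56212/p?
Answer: -128245953926/133567820617 ≈ -0.96016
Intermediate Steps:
p = 477883 (p = -3 + 477886 = 477883)
235486/(-279499) - 56212/p = 235486/(-279499) - 56212/477883 = 235486*(-1/279499) - 56212*1/477883 = -235486/279499 - 56212/477883 = -128245953926/133567820617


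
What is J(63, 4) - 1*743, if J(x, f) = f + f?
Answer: -735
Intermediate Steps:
J(x, f) = 2*f
J(63, 4) - 1*743 = 2*4 - 1*743 = 8 - 743 = -735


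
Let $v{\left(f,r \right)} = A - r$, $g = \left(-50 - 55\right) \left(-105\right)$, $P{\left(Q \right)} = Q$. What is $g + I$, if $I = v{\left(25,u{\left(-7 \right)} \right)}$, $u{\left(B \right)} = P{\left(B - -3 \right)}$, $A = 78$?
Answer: $11107$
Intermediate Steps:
$u{\left(B \right)} = 3 + B$ ($u{\left(B \right)} = B - -3 = B + 3 = 3 + B$)
$g = 11025$ ($g = \left(-105\right) \left(-105\right) = 11025$)
$v{\left(f,r \right)} = 78 - r$
$I = 82$ ($I = 78 - \left(3 - 7\right) = 78 - -4 = 78 + 4 = 82$)
$g + I = 11025 + 82 = 11107$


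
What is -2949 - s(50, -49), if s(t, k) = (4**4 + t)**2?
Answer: -96585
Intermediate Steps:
s(t, k) = (256 + t)**2
-2949 - s(50, -49) = -2949 - (256 + 50)**2 = -2949 - 1*306**2 = -2949 - 1*93636 = -2949 - 93636 = -96585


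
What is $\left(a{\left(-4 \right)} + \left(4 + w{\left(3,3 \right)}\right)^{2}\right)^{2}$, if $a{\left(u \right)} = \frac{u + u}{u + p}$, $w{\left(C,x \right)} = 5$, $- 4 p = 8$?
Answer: $\frac{61009}{9} \approx 6778.8$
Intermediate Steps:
$p = -2$ ($p = \left(- \frac{1}{4}\right) 8 = -2$)
$a{\left(u \right)} = \frac{2 u}{-2 + u}$ ($a{\left(u \right)} = \frac{u + u}{u - 2} = \frac{2 u}{-2 + u}$)
$\left(a{\left(-4 \right)} + \left(4 + w{\left(3,3 \right)}\right)^{2}\right)^{2} = \left(2 \left(-4\right) \frac{1}{-2 - 4} + \left(4 + 5\right)^{2}\right)^{2} = \left(2 \left(-4\right) \frac{1}{-6} + 9^{2}\right)^{2} = \left(2 \left(-4\right) \left(- \frac{1}{6}\right) + 81\right)^{2} = \left(\frac{4}{3} + 81\right)^{2} = \left(\frac{247}{3}\right)^{2} = \frac{61009}{9}$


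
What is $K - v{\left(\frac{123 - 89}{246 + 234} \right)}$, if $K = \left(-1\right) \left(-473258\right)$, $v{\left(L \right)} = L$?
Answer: $\frac{113581903}{240} \approx 4.7326 \cdot 10^{5}$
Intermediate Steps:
$K = 473258$
$K - v{\left(\frac{123 - 89}{246 + 234} \right)} = 473258 - \frac{123 - 89}{246 + 234} = 473258 - \frac{34}{480} = 473258 - 34 \cdot \frac{1}{480} = 473258 - \frac{17}{240} = \frac{113581903}{240}$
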